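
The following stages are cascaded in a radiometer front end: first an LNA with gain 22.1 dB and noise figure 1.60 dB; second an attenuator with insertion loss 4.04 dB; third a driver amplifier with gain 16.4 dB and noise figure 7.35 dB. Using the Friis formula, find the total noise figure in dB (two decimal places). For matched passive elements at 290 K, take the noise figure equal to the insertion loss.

1.83 dB

Convert to linear (a loss of L dB is a gain of −L dB): F_i = 10^(NF_i/10), G_i = 10^(G_i,dB/10)
  Stage 1: F_1 = 10^(1.60/10) = 1.445, G_1 = 10^(22.1/10) = 162.2
  Stage 2: F_2 = 10^(4.04/10) = 2.535, G_2 = 10^(−4.04/10) = 0.3945
  Stage 3: F_3 = 10^(7.35/10) = 5.433, G_3 = 10^(16.4/10) = 43.65
Friis cascade:
  F = 1.445 + (2.535 − 1)/162.2 + (5.433 − 1)/63.97 = 1.524
NF = 10 log₁₀(1.524) = 1.83 dB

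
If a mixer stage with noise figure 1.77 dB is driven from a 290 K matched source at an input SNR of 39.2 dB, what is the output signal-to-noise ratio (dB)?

By definition F = SNR_in/SNR_out, so in dB: SNR_out = SNR_in − NF
SNR_out = 39.2 − 1.77 = 37.43 dB

37.43 dB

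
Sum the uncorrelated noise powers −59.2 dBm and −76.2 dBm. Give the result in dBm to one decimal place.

Convert to linear, add, convert back:
P₁ = 1.20×10⁻⁹ W, P₂ = 2.40×10⁻¹¹ W
P_tot = 1.23×10⁻⁹ W → 10 log₁₀(P_tot / 10⁻³) = −59.1 dBm

−59.1 dBm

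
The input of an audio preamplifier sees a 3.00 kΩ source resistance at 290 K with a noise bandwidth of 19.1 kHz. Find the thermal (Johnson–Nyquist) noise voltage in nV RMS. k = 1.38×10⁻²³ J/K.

958 nV

V_n = √(4kTRB)
4kTRB = 4 × 1.38×10⁻²³ × 290 × 3.00×10³ × 1.91×10⁴ = 9.17×10⁻¹³ V²
V_n = √(9.17×10⁻¹³) = 9.58×10⁻⁷ V = 958 nV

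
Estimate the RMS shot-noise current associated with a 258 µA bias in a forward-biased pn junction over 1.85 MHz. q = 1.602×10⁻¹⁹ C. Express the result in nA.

I_n = √(2qI·B)
2qI·B = 2 × 1.602×10⁻¹⁹ × 2.58×10⁻⁴ × 1.85×10⁶ = 1.53×10⁻¹⁶ A²
I_n = √(1.53×10⁻¹⁶) = 1.24×10⁻⁸ A = 12.4 nA

12.4 nA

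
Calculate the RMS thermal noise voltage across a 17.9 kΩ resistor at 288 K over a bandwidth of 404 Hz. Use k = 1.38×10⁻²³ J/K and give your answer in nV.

V_n = √(4kTRB)
4kTRB = 4 × 1.38×10⁻²³ × 288 × 1.79×10⁴ × 4.04×10² = 1.15×10⁻¹³ V²
V_n = √(1.15×10⁻¹³) = 3.39×10⁻⁷ V = 339 nV

339 nV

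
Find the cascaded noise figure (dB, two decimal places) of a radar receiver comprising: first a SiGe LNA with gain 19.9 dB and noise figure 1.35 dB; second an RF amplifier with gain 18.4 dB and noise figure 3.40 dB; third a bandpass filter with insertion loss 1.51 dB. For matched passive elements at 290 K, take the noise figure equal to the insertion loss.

1.39 dB

Convert to linear (a loss of L dB is a gain of −L dB): F_i = 10^(NF_i/10), G_i = 10^(G_i,dB/10)
  Stage 1: F_1 = 10^(1.35/10) = 1.365, G_1 = 10^(19.9/10) = 97.72
  Stage 2: F_2 = 10^(3.40/10) = 2.188, G_2 = 10^(18.4/10) = 69.18
  Stage 3: F_3 = 10^(1.51/10) = 1.416, G_3 = 10^(−1.51/10) = 0.7063
Friis cascade:
  F = 1.365 + (2.188 − 1)/97.72 + (1.416 − 1)/6761 = 1.377
NF = 10 log₁₀(1.377) = 1.39 dB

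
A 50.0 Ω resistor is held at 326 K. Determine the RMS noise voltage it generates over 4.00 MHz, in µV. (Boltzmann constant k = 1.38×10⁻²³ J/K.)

1.90 µV

V_n = √(4kTRB)
4kTRB = 4 × 1.38×10⁻²³ × 326 × 5.00×10¹ × 4.00×10⁶ = 3.60×10⁻¹² V²
V_n = √(3.60×10⁻¹²) = 1.90×10⁻⁶ V = 1.90 µV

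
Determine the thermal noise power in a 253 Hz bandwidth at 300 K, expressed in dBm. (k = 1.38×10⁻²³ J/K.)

−149.8 dBm

P_n = kTB = 1.38×10⁻²³ × 300 × 2.53×10² = 1.05×10⁻¹⁸ W
In dBm: 10 log₁₀(1.05×10⁻¹⁸ / 10⁻³) = −149.8 dBm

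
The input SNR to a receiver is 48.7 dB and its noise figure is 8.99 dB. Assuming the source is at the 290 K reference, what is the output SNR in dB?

By definition F = SNR_in/SNR_out, so in dB: SNR_out = SNR_in − NF
SNR_out = 48.7 − 8.99 = 39.71 dB

39.71 dB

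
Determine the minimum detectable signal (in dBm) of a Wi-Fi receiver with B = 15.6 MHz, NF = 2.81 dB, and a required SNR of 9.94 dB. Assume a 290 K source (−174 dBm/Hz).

−89.3 dBm

Sensitivity = −174 + 10 log₁₀(B) + NF + SNR_min
= −174 + 71.93 + 2.81 + 9.94
= −89.32 dBm → −89.3 dBm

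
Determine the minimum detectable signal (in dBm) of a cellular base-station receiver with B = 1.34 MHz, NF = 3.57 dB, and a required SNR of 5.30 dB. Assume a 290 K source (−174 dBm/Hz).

−103.9 dBm

Sensitivity = −174 + 10 log₁₀(B) + NF + SNR_min
= −174 + 61.27 + 3.57 + 5.30
= −103.86 dBm → −103.9 dBm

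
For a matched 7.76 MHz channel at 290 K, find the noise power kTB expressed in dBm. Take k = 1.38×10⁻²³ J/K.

P_n = kTB = 1.38×10⁻²³ × 290 × 7.76×10⁶ = 3.11×10⁻¹⁴ W
In dBm: 10 log₁₀(3.11×10⁻¹⁴ / 10⁻³) = −105.1 dBm

−105.1 dBm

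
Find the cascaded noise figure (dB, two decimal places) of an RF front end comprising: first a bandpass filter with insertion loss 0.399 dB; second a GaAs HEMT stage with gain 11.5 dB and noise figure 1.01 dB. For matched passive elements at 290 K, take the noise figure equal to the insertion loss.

Convert to linear (a loss of L dB is a gain of −L dB): F_i = 10^(NF_i/10), G_i = 10^(G_i,dB/10)
  Stage 1: F_1 = 10^(0.399/10) = 1.096, G_1 = 10^(−0.399/10) = 0.9122
  Stage 2: F_2 = 10^(1.01/10) = 1.262, G_2 = 10^(11.5/10) = 14.13
Friis cascade:
  F = 1.096 + (1.262 − 1)/0.9122 = 1.383
NF = 10 log₁₀(1.383) = 1.41 dB

1.41 dB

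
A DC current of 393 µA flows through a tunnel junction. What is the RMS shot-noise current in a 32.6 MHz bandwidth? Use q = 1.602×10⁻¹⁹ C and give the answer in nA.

64.1 nA

I_n = √(2qI·B)
2qI·B = 2 × 1.602×10⁻¹⁹ × 3.93×10⁻⁴ × 3.26×10⁷ = 4.10×10⁻¹⁵ A²
I_n = √(4.10×10⁻¹⁵) = 6.41×10⁻⁸ A = 64.1 nA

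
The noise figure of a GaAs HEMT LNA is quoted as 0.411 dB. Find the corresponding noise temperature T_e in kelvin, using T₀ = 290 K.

F = 10^(0.411/10) = 1.09926
T_e = (F − 1)·T₀ = (1.09926 − 1) × 290 = 28.8 K

28.8 K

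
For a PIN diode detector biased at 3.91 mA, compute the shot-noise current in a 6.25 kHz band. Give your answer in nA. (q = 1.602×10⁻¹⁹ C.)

2.80 nA

I_n = √(2qI·B)
2qI·B = 2 × 1.602×10⁻¹⁹ × 3.91×10⁻³ × 6.25×10³ = 7.83×10⁻¹⁸ A²
I_n = √(7.83×10⁻¹⁸) = 2.80×10⁻⁹ A = 2.80 nA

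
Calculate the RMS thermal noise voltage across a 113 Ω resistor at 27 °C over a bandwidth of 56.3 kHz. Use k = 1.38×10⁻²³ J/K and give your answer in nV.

325 nV

T = 27 °C + 273.15 = 300.15 K
V_n = √(4kTRB)
4kTRB = 4 × 1.38×10⁻²³ × 300.15 × 1.13×10² × 5.63×10⁴ = 1.05×10⁻¹³ V²
V_n = √(1.05×10⁻¹³) = 3.25×10⁻⁷ V = 325 nV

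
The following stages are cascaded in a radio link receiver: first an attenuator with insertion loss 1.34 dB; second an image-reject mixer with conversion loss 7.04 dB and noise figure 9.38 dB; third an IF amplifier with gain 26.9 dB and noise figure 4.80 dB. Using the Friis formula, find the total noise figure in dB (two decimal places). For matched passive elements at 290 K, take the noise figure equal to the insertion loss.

Convert to linear (a loss of L dB is a gain of −L dB): F_i = 10^(NF_i/10), G_i = 10^(G_i,dB/10)
  Stage 1: F_1 = 10^(1.34/10) = 1.361, G_1 = 10^(−1.34/10) = 0.7345
  Stage 2: F_2 = 10^(9.38/10) = 8.670, G_2 = 10^(−7.04/10) = 0.1977
  Stage 3: F_3 = 10^(4.80/10) = 3.020, G_3 = 10^(26.9/10) = 489.8
Friis cascade:
  F = 1.361 + (8.670 − 1)/0.7345 + (3.020 − 1)/0.1452 = 25.71
NF = 10 log₁₀(25.71) = 14.10 dB

14.10 dB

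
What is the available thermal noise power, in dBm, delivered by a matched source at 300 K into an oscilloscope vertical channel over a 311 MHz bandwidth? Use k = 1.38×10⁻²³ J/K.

P_n = kTB = 1.38×10⁻²³ × 300 × 3.11×10⁸ = 1.29×10⁻¹² W
In dBm: 10 log₁₀(1.29×10⁻¹² / 10⁻³) = −88.9 dBm

−88.9 dBm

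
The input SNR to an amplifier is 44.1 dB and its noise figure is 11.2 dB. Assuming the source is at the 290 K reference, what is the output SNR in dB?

By definition F = SNR_in/SNR_out, so in dB: SNR_out = SNR_in − NF
SNR_out = 44.1 − 11.2 = 32.9 dB

32.9 dB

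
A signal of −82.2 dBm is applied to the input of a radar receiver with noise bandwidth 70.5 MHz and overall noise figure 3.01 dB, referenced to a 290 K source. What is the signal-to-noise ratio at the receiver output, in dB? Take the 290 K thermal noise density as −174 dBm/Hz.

10.3 dB

Noise floor: N = −174 + 10 log₁₀(B) + NF
10 log₁₀(7.05×10⁷) = 78.48 dB
N = −174 + 78.48 + 3.01 = −92.51 dBm
SNR = P_sig − N = −82.2 − (−92.51) = 10.31 dB → 10.3 dB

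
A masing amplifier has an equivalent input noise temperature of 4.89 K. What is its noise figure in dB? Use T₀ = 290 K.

F = 1 + T_e/T₀ = 1 + 4.89/290 = 1.01686
NF = 10 log₁₀(1.01686) = 0.073 dB

0.073 dB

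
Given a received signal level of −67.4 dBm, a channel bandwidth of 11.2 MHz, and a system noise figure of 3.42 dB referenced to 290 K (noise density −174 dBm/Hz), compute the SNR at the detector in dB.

32.7 dB

Noise floor: N = −174 + 10 log₁₀(B) + NF
10 log₁₀(1.12×10⁷) = 70.49 dB
N = −174 + 70.49 + 3.42 = −100.09 dBm
SNR = P_sig − N = −67.4 − (−100.09) = 32.69 dB → 32.7 dB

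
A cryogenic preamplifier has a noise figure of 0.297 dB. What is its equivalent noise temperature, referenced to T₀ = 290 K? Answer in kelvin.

F = 10^(0.297/10) = 1.07078
T_e = (F − 1)·T₀ = (1.07078 − 1) × 290 = 20.5 K

20.5 K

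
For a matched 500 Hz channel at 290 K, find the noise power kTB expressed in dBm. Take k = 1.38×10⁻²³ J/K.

P_n = kTB = 1.38×10⁻²³ × 290 × 5.00×10² = 2.00×10⁻¹⁸ W
In dBm: 10 log₁₀(2.00×10⁻¹⁸ / 10⁻³) = −147.0 dBm

−147.0 dBm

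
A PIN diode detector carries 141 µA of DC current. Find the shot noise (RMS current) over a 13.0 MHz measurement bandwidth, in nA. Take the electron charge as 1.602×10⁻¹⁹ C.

24.2 nA

I_n = √(2qI·B)
2qI·B = 2 × 1.602×10⁻¹⁹ × 1.41×10⁻⁴ × 1.30×10⁷ = 5.87×10⁻¹⁶ A²
I_n = √(5.87×10⁻¹⁶) = 2.42×10⁻⁸ A = 24.2 nA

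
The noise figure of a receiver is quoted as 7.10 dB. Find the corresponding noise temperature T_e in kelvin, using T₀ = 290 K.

1197 K

F = 10^(7.10/10) = 5.12861
T_e = (F − 1)·T₀ = (5.12861 − 1) × 290 = 1197 K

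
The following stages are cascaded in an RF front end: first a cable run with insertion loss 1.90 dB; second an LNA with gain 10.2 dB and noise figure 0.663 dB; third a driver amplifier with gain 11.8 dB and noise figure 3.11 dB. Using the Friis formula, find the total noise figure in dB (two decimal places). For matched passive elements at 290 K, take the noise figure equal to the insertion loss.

Convert to linear (a loss of L dB is a gain of −L dB): F_i = 10^(NF_i/10), G_i = 10^(G_i,dB/10)
  Stage 1: F_1 = 10^(1.90/10) = 1.549, G_1 = 10^(−1.90/10) = 0.6457
  Stage 2: F_2 = 10^(0.663/10) = 1.165, G_2 = 10^(10.2/10) = 10.47
  Stage 3: F_3 = 10^(3.11/10) = 2.046, G_3 = 10^(11.8/10) = 15.14
Friis cascade:
  F = 1.549 + (1.165 − 1)/0.6457 + (2.046 − 1)/6.761 = 1.959
NF = 10 log₁₀(1.959) = 2.92 dB

2.92 dB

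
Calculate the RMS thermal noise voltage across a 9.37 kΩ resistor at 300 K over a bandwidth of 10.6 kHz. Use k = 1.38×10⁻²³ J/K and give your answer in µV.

V_n = √(4kTRB)
4kTRB = 4 × 1.38×10⁻²³ × 300 × 9.37×10³ × 1.06×10⁴ = 1.64×10⁻¹² V²
V_n = √(1.64×10⁻¹²) = 1.28×10⁻⁶ V = 1.28 µV

1.28 µV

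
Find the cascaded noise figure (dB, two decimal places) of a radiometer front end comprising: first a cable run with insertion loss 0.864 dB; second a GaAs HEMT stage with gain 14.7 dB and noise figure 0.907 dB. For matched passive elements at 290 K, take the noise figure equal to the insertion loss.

1.77 dB

Convert to linear (a loss of L dB is a gain of −L dB): F_i = 10^(NF_i/10), G_i = 10^(G_i,dB/10)
  Stage 1: F_1 = 10^(0.864/10) = 1.220, G_1 = 10^(−0.864/10) = 0.8196
  Stage 2: F_2 = 10^(0.907/10) = 1.232, G_2 = 10^(14.7/10) = 29.51
Friis cascade:
  F = 1.220 + (1.232 − 1)/0.8196 = 1.503
NF = 10 log₁₀(1.503) = 1.77 dB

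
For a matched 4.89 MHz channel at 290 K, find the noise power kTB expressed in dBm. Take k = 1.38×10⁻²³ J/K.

−107.1 dBm

P_n = kTB = 1.38×10⁻²³ × 290 × 4.89×10⁶ = 1.96×10⁻¹⁴ W
In dBm: 10 log₁₀(1.96×10⁻¹⁴ / 10⁻³) = −107.1 dBm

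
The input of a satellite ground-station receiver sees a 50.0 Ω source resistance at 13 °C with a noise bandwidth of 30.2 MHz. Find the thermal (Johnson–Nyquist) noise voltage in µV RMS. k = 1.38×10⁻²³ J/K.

4.88 µV

T = 13 °C + 273.15 = 286.15 K
V_n = √(4kTRB)
4kTRB = 4 × 1.38×10⁻²³ × 286.15 × 5.00×10¹ × 3.02×10⁷ = 2.39×10⁻¹¹ V²
V_n = √(2.39×10⁻¹¹) = 4.88×10⁻⁶ V = 4.88 µV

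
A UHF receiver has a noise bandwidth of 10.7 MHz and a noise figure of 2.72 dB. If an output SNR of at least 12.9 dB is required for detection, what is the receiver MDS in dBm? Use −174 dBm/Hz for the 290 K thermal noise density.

Sensitivity = −174 + 10 log₁₀(B) + NF + SNR_min
= −174 + 70.29 + 2.72 + 12.9
= −88.09 dBm → −88.1 dBm

−88.1 dBm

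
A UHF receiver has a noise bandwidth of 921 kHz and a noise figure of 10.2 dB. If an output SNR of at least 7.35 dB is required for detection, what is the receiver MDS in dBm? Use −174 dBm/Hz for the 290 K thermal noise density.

−96.8 dBm

Sensitivity = −174 + 10 log₁₀(B) + NF + SNR_min
= −174 + 59.64 + 10.2 + 7.35
= −96.81 dBm → −96.8 dBm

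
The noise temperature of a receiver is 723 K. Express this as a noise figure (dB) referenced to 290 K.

5.43 dB

F = 1 + T_e/T₀ = 1 + 723/290 = 3.4931
NF = 10 log₁₀(3.4931) = 5.43 dB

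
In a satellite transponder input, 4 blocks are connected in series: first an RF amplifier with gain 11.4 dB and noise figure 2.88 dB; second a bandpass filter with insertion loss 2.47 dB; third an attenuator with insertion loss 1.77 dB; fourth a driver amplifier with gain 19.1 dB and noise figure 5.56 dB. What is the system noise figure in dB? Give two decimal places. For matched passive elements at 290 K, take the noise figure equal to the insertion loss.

Convert to linear (a loss of L dB is a gain of −L dB): F_i = 10^(NF_i/10), G_i = 10^(G_i,dB/10)
  Stage 1: F_1 = 10^(2.88/10) = 1.941, G_1 = 10^(11.4/10) = 13.80
  Stage 2: F_2 = 10^(2.47/10) = 1.766, G_2 = 10^(−2.47/10) = 0.5662
  Stage 3: F_3 = 10^(1.77/10) = 1.503, G_3 = 10^(−1.77/10) = 0.6653
  Stage 4: F_4 = 10^(5.56/10) = 3.597, G_4 = 10^(19.1/10) = 81.28
Friis cascade:
  F = 1.941 + (1.766 − 1)/13.80 + (1.503 − 1)/7.816 + (3.597 − 1)/5.200 = 2.560
NF = 10 log₁₀(2.560) = 4.08 dB

4.08 dB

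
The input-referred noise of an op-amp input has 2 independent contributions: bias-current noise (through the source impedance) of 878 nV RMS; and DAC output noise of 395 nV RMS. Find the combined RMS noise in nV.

Uncorrelated sources add in power (mean-square): V_tot = √(ΣV_i²)
V_tot = √[(8.78×10⁻⁷)² + (3.95×10⁻⁷)²] = 9.63×10⁻⁷ V = 963 nV

963 nV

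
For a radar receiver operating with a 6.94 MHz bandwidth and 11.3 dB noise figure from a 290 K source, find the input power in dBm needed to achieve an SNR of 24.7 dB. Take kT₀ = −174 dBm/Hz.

Sensitivity = −174 + 10 log₁₀(B) + NF + SNR_min
= −174 + 68.41 + 11.3 + 24.7
= −69.59 dBm → −69.6 dBm

−69.6 dBm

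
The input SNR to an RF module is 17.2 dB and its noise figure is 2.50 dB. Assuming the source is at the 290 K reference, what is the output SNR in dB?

14.70 dB

By definition F = SNR_in/SNR_out, so in dB: SNR_out = SNR_in − NF
SNR_out = 17.2 − 2.50 = 14.70 dB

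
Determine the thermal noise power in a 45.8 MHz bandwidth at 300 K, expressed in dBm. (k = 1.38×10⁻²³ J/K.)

−97.2 dBm

P_n = kTB = 1.38×10⁻²³ × 300 × 4.58×10⁷ = 1.90×10⁻¹³ W
In dBm: 10 log₁₀(1.90×10⁻¹³ / 10⁻³) = −97.2 dBm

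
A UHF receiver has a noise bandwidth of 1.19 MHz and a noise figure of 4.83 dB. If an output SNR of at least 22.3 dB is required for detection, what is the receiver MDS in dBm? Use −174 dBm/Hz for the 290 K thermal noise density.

Sensitivity = −174 + 10 log₁₀(B) + NF + SNR_min
= −174 + 60.76 + 4.83 + 22.3
= −86.11 dBm → −86.1 dBm

−86.1 dBm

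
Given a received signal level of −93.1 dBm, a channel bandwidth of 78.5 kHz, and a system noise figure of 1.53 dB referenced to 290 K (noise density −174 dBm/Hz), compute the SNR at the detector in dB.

Noise floor: N = −174 + 10 log₁₀(B) + NF
10 log₁₀(7.85×10⁴) = 48.95 dB
N = −174 + 48.95 + 1.53 = −123.52 dBm
SNR = P_sig − N = −93.1 − (−123.52) = 30.42 dB → 30.4 dB

30.4 dB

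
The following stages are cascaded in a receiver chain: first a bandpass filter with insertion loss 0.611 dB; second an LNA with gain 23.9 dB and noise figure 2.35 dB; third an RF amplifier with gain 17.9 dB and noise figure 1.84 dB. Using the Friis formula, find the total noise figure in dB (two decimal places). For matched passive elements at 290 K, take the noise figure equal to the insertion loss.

2.97 dB

Convert to linear (a loss of L dB is a gain of −L dB): F_i = 10^(NF_i/10), G_i = 10^(G_i,dB/10)
  Stage 1: F_1 = 10^(0.611/10) = 1.151, G_1 = 10^(−0.611/10) = 0.8688
  Stage 2: F_2 = 10^(2.35/10) = 1.718, G_2 = 10^(23.9/10) = 245.5
  Stage 3: F_3 = 10^(1.84/10) = 1.528, G_3 = 10^(17.9/10) = 61.66
Friis cascade:
  F = 1.151 + (1.718 − 1)/0.8688 + (1.528 − 1)/213.3 = 1.980
NF = 10 log₁₀(1.980) = 2.97 dB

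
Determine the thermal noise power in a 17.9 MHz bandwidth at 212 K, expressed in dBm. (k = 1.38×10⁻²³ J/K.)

−102.8 dBm

P_n = kTB = 1.38×10⁻²³ × 212 × 1.79×10⁷ = 5.24×10⁻¹⁴ W
In dBm: 10 log₁₀(5.24×10⁻¹⁴ / 10⁻³) = −102.8 dBm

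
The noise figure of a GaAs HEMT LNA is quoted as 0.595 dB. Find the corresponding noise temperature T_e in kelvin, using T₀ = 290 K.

F = 10^(0.595/10) = 1.14683
T_e = (F − 1)·T₀ = (1.14683 − 1) × 290 = 42.6 K

42.6 K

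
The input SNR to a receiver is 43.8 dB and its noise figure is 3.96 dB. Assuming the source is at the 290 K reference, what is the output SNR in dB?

By definition F = SNR_in/SNR_out, so in dB: SNR_out = SNR_in − NF
SNR_out = 43.8 − 3.96 = 39.84 dB

39.84 dB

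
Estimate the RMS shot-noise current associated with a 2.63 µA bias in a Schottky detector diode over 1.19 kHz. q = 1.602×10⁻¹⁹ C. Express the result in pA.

31.7 pA

I_n = √(2qI·B)
2qI·B = 2 × 1.602×10⁻¹⁹ × 2.63×10⁻⁶ × 1.19×10³ = 1.00×10⁻²¹ A²
I_n = √(1.00×10⁻²¹) = 3.17×10⁻¹¹ A = 31.7 pA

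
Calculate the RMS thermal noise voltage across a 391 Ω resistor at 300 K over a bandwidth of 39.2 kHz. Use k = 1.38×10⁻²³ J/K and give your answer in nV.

V_n = √(4kTRB)
4kTRB = 4 × 1.38×10⁻²³ × 300 × 3.91×10² × 3.92×10⁴ = 2.54×10⁻¹³ V²
V_n = √(2.54×10⁻¹³) = 5.04×10⁻⁷ V = 504 nV

504 nV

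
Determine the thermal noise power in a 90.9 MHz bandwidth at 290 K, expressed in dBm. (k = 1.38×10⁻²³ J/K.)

P_n = kTB = 1.38×10⁻²³ × 290 × 9.09×10⁷ = 3.64×10⁻¹³ W
In dBm: 10 log₁₀(3.64×10⁻¹³ / 10⁻³) = −94.4 dBm

−94.4 dBm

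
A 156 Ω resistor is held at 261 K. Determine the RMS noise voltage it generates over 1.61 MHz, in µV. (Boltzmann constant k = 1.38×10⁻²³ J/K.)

1.90 µV

V_n = √(4kTRB)
4kTRB = 4 × 1.38×10⁻²³ × 261 × 1.56×10² × 1.61×10⁶ = 3.62×10⁻¹² V²
V_n = √(3.62×10⁻¹²) = 1.90×10⁻⁶ V = 1.90 µV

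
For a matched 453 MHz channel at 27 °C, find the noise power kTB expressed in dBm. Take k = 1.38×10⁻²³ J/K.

−87.3 dBm

T = 27 °C + 273.15 = 300.15 K
P_n = kTB = 1.38×10⁻²³ × 300.15 × 4.53×10⁸ = 1.88×10⁻¹² W
In dBm: 10 log₁₀(1.88×10⁻¹² / 10⁻³) = −87.3 dBm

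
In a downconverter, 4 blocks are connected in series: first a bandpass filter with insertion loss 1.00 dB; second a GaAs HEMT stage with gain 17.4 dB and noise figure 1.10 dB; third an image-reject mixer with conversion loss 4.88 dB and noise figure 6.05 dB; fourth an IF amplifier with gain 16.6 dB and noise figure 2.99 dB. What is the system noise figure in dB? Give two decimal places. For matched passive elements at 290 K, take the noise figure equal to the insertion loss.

2.46 dB

Convert to linear (a loss of L dB is a gain of −L dB): F_i = 10^(NF_i/10), G_i = 10^(G_i,dB/10)
  Stage 1: F_1 = 10^(1.00/10) = 1.259, G_1 = 10^(−1.00/10) = 0.7943
  Stage 2: F_2 = 10^(1.10/10) = 1.288, G_2 = 10^(17.4/10) = 54.95
  Stage 3: F_3 = 10^(6.05/10) = 4.027, G_3 = 10^(−4.88/10) = 0.3251
  Stage 4: F_4 = 10^(2.99/10) = 1.991, G_4 = 10^(16.6/10) = 45.71
Friis cascade:
  F = 1.259 + (1.288 − 1)/0.7943 + (4.027 − 1)/43.65 + (1.991 − 1)/14.19 = 1.761
NF = 10 log₁₀(1.761) = 2.46 dB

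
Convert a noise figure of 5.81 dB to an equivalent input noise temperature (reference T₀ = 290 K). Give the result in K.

F = 10^(5.81/10) = 3.81066
T_e = (F − 1)·T₀ = (3.81066 − 1) × 290 = 815 K

815 K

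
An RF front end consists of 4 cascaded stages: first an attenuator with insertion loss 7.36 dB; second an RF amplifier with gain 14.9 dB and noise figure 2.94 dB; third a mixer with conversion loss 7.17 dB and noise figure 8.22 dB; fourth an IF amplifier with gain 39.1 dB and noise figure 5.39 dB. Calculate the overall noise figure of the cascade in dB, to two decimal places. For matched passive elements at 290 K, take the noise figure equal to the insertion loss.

11.45 dB

Convert to linear (a loss of L dB is a gain of −L dB): F_i = 10^(NF_i/10), G_i = 10^(G_i,dB/10)
  Stage 1: F_1 = 10^(7.36/10) = 5.445, G_1 = 10^(−7.36/10) = 0.1837
  Stage 2: F_2 = 10^(2.94/10) = 1.968, G_2 = 10^(14.9/10) = 30.90
  Stage 3: F_3 = 10^(8.22/10) = 6.637, G_3 = 10^(−7.17/10) = 0.1919
  Stage 4: F_4 = 10^(5.39/10) = 3.459, G_4 = 10^(39.1/10) = 8128
Friis cascade:
  F = 5.445 + (1.968 − 1)/0.1837 + (6.637 − 1)/5.675 + (3.459 − 1)/1.089 = 13.97
NF = 10 log₁₀(13.97) = 11.45 dB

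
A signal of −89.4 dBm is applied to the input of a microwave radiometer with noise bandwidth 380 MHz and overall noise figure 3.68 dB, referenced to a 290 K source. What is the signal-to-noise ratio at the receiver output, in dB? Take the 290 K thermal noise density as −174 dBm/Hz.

Noise floor: N = −174 + 10 log₁₀(B) + NF
10 log₁₀(3.80×10⁸) = 85.8 dB
N = −174 + 85.8 + 3.68 = −84.52 dBm
SNR = P_sig − N = −89.4 − (−84.52) = −4.88 dB → −4.9 dB

−4.9 dB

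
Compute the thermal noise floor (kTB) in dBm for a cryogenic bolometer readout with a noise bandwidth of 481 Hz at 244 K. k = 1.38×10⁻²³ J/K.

−147.9 dBm

P_n = kTB = 1.38×10⁻²³ × 244 × 4.81×10² = 1.62×10⁻¹⁸ W
In dBm: 10 log₁₀(1.62×10⁻¹⁸ / 10⁻³) = −147.9 dBm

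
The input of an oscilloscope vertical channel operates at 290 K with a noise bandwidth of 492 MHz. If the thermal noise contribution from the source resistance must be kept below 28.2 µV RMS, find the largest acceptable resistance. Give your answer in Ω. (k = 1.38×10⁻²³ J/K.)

101 Ω

Johnson–Nyquist: V_n = √(4kTRB) ⇒ R = V_n² / (4kTB)
4kTB = 4 × 1.38×10⁻²³ × 290 × 4.92×10⁸ = 7.88×10⁻¹²
R = (2.82×10⁻⁵)² / 7.88×10⁻¹² = 1.01×10² Ω = 101 Ω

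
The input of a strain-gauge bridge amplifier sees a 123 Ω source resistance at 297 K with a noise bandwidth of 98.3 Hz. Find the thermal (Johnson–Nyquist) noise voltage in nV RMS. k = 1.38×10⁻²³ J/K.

14.1 nV

V_n = √(4kTRB)
4kTRB = 4 × 1.38×10⁻²³ × 297 × 1.23×10² × 9.83×10¹ = 1.98×10⁻¹⁶ V²
V_n = √(1.98×10⁻¹⁶) = 1.41×10⁻⁸ V = 14.1 nV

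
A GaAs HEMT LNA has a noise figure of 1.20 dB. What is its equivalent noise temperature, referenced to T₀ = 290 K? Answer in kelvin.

F = 10^(1.20/10) = 1.31826
T_e = (F − 1)·T₀ = (1.31826 − 1) × 290 = 92.3 K

92.3 K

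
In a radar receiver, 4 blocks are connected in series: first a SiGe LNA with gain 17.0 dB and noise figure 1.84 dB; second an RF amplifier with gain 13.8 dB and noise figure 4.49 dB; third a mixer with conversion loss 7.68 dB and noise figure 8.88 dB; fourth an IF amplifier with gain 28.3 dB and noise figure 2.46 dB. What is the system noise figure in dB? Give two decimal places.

1.97 dB

Convert to linear (a loss of L dB is a gain of −L dB): F_i = 10^(NF_i/10), G_i = 10^(G_i,dB/10)
  Stage 1: F_1 = 10^(1.84/10) = 1.528, G_1 = 10^(17.0/10) = 50.12
  Stage 2: F_2 = 10^(4.49/10) = 2.812, G_2 = 10^(13.8/10) = 23.99
  Stage 3: F_3 = 10^(8.88/10) = 7.727, G_3 = 10^(−7.68/10) = 0.1706
  Stage 4: F_4 = 10^(2.46/10) = 1.762, G_4 = 10^(28.3/10) = 676.1
Friis cascade:
  F = 1.528 + (2.812 − 1)/50.12 + (7.727 − 1)/1202 + (1.762 − 1)/205.1 = 1.573
NF = 10 log₁₀(1.573) = 1.97 dB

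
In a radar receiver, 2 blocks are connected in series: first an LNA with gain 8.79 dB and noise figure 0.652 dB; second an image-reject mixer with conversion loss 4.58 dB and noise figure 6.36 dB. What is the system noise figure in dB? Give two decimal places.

Convert to linear (a loss of L dB is a gain of −L dB): F_i = 10^(NF_i/10), G_i = 10^(G_i,dB/10)
  Stage 1: F_1 = 10^(0.652/10) = 1.162, G_1 = 10^(8.79/10) = 7.568
  Stage 2: F_2 = 10^(6.36/10) = 4.325, G_2 = 10^(−4.58/10) = 0.3483
Friis cascade:
  F = 1.162 + (4.325 − 1)/7.568 = 1.601
NF = 10 log₁₀(1.601) = 2.04 dB

2.04 dB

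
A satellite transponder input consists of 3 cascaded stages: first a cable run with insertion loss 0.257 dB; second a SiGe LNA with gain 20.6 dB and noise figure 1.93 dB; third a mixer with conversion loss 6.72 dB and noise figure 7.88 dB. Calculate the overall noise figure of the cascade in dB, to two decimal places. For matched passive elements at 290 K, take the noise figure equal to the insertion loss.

Convert to linear (a loss of L dB is a gain of −L dB): F_i = 10^(NF_i/10), G_i = 10^(G_i,dB/10)
  Stage 1: F_1 = 10^(0.257/10) = 1.061, G_1 = 10^(−0.257/10) = 0.9425
  Stage 2: F_2 = 10^(1.93/10) = 1.560, G_2 = 10^(20.6/10) = 114.8
  Stage 3: F_3 = 10^(7.88/10) = 6.138, G_3 = 10^(−6.72/10) = 0.2128
Friis cascade:
  F = 1.061 + (1.560 − 1)/0.9425 + (6.138 − 1)/108.2 = 1.702
NF = 10 log₁₀(1.702) = 2.31 dB

2.31 dB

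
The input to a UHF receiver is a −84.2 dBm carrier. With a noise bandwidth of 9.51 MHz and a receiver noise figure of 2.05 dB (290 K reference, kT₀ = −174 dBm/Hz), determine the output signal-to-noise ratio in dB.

18.0 dB

Noise floor: N = −174 + 10 log₁₀(B) + NF
10 log₁₀(9.51×10⁶) = 69.78 dB
N = −174 + 69.78 + 2.05 = −102.17 dBm
SNR = P_sig − N = −84.2 − (−102.17) = 17.97 dB → 18.0 dB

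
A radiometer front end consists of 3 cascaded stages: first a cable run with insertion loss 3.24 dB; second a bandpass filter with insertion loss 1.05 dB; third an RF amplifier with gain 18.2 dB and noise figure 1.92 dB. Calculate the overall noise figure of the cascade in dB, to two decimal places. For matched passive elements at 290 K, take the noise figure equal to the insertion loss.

6.21 dB

Convert to linear (a loss of L dB is a gain of −L dB): F_i = 10^(NF_i/10), G_i = 10^(G_i,dB/10)
  Stage 1: F_1 = 10^(3.24/10) = 2.109, G_1 = 10^(−3.24/10) = 0.4742
  Stage 2: F_2 = 10^(1.05/10) = 1.274, G_2 = 10^(−1.05/10) = 0.7852
  Stage 3: F_3 = 10^(1.92/10) = 1.556, G_3 = 10^(18.2/10) = 66.07
Friis cascade:
  F = 2.109 + (1.274 − 1)/0.4742 + (1.556 − 1)/0.3724 = 4.178
NF = 10 log₁₀(4.178) = 6.21 dB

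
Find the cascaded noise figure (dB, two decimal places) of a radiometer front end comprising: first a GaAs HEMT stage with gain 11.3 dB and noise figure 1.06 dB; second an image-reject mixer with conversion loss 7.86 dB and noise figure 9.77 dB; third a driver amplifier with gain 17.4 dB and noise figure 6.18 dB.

5.23 dB

Convert to linear (a loss of L dB is a gain of −L dB): F_i = 10^(NF_i/10), G_i = 10^(G_i,dB/10)
  Stage 1: F_1 = 10^(1.06/10) = 1.276, G_1 = 10^(11.3/10) = 13.49
  Stage 2: F_2 = 10^(9.77/10) = 9.484, G_2 = 10^(−7.86/10) = 0.1637
  Stage 3: F_3 = 10^(6.18/10) = 4.150, G_3 = 10^(17.4/10) = 54.95
Friis cascade:
  F = 1.276 + (9.484 − 1)/13.49 + (4.150 − 1)/2.208 = 3.332
NF = 10 log₁₀(3.332) = 5.23 dB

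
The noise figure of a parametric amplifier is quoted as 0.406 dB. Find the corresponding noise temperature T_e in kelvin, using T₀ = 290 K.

28.4 K

F = 10^(0.406/10) = 1.09799
T_e = (F − 1)·T₀ = (1.09799 − 1) × 290 = 28.4 K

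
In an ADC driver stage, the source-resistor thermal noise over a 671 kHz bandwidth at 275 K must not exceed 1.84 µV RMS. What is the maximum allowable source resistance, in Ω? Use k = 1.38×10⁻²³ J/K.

332 Ω

Johnson–Nyquist: V_n = √(4kTRB) ⇒ R = V_n² / (4kTB)
4kTB = 4 × 1.38×10⁻²³ × 275 × 6.71×10⁵ = 1.02×10⁻¹⁴
R = (1.84×10⁻⁶)² / 1.02×10⁻¹⁴ = 3.32×10² Ω = 332 Ω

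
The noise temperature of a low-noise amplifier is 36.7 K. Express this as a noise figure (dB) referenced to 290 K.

F = 1 + T_e/T₀ = 1 + 36.7/290 = 1.12655
NF = 10 log₁₀(1.12655) = 0.518 dB

0.518 dB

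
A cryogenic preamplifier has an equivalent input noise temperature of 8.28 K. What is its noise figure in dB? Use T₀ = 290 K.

F = 1 + T_e/T₀ = 1 + 8.28/290 = 1.02855
NF = 10 log₁₀(1.02855) = 0.122 dB

0.122 dB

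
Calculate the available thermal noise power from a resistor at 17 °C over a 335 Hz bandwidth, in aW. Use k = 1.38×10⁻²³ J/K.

T = 17 °C + 273.15 = 290.15 K
P_n = kTB = 1.38×10⁻²³ × 290.15 × 3.35×10² = 1.34×10⁻¹⁸ W = 1.34 aW

1.34 aW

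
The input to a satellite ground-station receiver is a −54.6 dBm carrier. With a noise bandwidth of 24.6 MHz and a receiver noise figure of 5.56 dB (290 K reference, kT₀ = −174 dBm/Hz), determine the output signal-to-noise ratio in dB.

Noise floor: N = −174 + 10 log₁₀(B) + NF
10 log₁₀(2.46×10⁷) = 73.91 dB
N = −174 + 73.91 + 5.56 = −94.53 dBm
SNR = P_sig − N = −54.6 − (−94.53) = 39.93 dB → 39.9 dB

39.9 dB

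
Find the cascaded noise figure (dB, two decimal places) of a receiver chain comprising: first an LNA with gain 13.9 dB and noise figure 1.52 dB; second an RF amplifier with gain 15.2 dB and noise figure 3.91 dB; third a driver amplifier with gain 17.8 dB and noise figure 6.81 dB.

1.71 dB

Convert to linear (a loss of L dB is a gain of −L dB): F_i = 10^(NF_i/10), G_i = 10^(G_i,dB/10)
  Stage 1: F_1 = 10^(1.52/10) = 1.419, G_1 = 10^(13.9/10) = 24.55
  Stage 2: F_2 = 10^(3.91/10) = 2.460, G_2 = 10^(15.2/10) = 33.11
  Stage 3: F_3 = 10^(6.81/10) = 4.797, G_3 = 10^(17.8/10) = 60.26
Friis cascade:
  F = 1.419 + (2.460 − 1)/24.55 + (4.797 − 1)/812.8 = 1.483
NF = 10 log₁₀(1.483) = 1.71 dB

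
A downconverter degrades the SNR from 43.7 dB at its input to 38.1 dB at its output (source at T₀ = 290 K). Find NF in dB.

5.6 dB

NF (dB) = SNR_in(dB) − SNR_out(dB) when the source is at T₀
NF = 43.7 − 38.1 = 5.6 dB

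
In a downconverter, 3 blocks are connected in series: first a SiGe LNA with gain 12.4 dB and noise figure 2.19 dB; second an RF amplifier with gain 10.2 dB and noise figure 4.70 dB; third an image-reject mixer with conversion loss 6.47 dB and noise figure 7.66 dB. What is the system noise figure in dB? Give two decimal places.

2.54 dB

Convert to linear (a loss of L dB is a gain of −L dB): F_i = 10^(NF_i/10), G_i = 10^(G_i,dB/10)
  Stage 1: F_1 = 10^(2.19/10) = 1.656, G_1 = 10^(12.4/10) = 17.38
  Stage 2: F_2 = 10^(4.70/10) = 2.951, G_2 = 10^(10.2/10) = 10.47
  Stage 3: F_3 = 10^(7.66/10) = 5.834, G_3 = 10^(−6.47/10) = 0.2254
Friis cascade:
  F = 1.656 + (2.951 − 1)/17.38 + (5.834 − 1)/182.0 = 1.795
NF = 10 log₁₀(1.795) = 2.54 dB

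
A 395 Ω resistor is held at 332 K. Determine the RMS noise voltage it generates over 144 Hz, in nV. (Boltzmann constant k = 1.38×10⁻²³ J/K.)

32.3 nV

V_n = √(4kTRB)
4kTRB = 4 × 1.38×10⁻²³ × 332 × 3.95×10² × 1.44×10² = 1.04×10⁻¹⁵ V²
V_n = √(1.04×10⁻¹⁵) = 3.23×10⁻⁸ V = 32.3 nV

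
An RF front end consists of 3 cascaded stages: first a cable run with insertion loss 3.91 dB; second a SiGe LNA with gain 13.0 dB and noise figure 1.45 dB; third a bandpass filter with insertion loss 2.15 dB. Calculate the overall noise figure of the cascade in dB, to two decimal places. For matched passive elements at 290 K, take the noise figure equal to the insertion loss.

Convert to linear (a loss of L dB is a gain of −L dB): F_i = 10^(NF_i/10), G_i = 10^(G_i,dB/10)
  Stage 1: F_1 = 10^(3.91/10) = 2.460, G_1 = 10^(−3.91/10) = 0.4064
  Stage 2: F_2 = 10^(1.45/10) = 1.396, G_2 = 10^(13.0/10) = 19.95
  Stage 3: F_3 = 10^(2.15/10) = 1.641, G_3 = 10^(−2.15/10) = 0.6095
Friis cascade:
  F = 2.460 + (1.396 − 1)/0.4064 + (1.641 − 1)/8.110 = 3.515
NF = 10 log₁₀(3.515) = 5.46 dB

5.46 dB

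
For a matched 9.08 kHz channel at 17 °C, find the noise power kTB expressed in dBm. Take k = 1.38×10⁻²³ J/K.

−134.4 dBm

T = 17 °C + 273.15 = 290.15 K
P_n = kTB = 1.38×10⁻²³ × 290.15 × 9.08×10³ = 3.64×10⁻¹⁷ W
In dBm: 10 log₁₀(3.64×10⁻¹⁷ / 10⁻³) = −134.4 dBm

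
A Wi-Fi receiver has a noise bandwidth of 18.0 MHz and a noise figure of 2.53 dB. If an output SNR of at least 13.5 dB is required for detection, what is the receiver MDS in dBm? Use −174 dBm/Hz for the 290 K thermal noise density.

Sensitivity = −174 + 10 log₁₀(B) + NF + SNR_min
= −174 + 72.55 + 2.53 + 13.5
= −85.42 dBm → −85.4 dBm

−85.4 dBm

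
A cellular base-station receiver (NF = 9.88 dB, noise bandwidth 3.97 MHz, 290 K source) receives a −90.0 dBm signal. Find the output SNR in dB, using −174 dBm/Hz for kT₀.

Noise floor: N = −174 + 10 log₁₀(B) + NF
10 log₁₀(3.97×10⁶) = 65.99 dB
N = −174 + 65.99 + 9.88 = −98.13 dBm
SNR = P_sig − N = −90.0 − (−98.13) = 8.13 dB → 8.1 dB

8.1 dB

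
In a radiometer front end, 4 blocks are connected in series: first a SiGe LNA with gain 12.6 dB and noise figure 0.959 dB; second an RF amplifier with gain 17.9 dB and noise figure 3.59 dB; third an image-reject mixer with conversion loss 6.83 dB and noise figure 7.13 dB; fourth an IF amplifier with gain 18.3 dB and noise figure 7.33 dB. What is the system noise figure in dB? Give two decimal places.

Convert to linear (a loss of L dB is a gain of −L dB): F_i = 10^(NF_i/10), G_i = 10^(G_i,dB/10)
  Stage 1: F_1 = 10^(0.959/10) = 1.247, G_1 = 10^(12.6/10) = 18.20
  Stage 2: F_2 = 10^(3.59/10) = 2.286, G_2 = 10^(17.9/10) = 61.66
  Stage 3: F_3 = 10^(7.13/10) = 5.164, G_3 = 10^(−6.83/10) = 0.2075
  Stage 4: F_4 = 10^(7.33/10) = 5.408, G_4 = 10^(18.3/10) = 67.61
Friis cascade:
  F = 1.247 + (2.286 − 1)/18.20 + (5.164 − 1)/1122 + (5.408 − 1)/232.8 = 1.340
NF = 10 log₁₀(1.340) = 1.27 dB

1.27 dB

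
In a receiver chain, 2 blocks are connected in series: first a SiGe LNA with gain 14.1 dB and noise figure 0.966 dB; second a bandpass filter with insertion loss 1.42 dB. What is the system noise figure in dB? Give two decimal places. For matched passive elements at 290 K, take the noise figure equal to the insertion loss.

1.02 dB

Convert to linear (a loss of L dB is a gain of −L dB): F_i = 10^(NF_i/10), G_i = 10^(G_i,dB/10)
  Stage 1: F_1 = 10^(0.966/10) = 1.249, G_1 = 10^(14.1/10) = 25.70
  Stage 2: F_2 = 10^(1.42/10) = 1.387, G_2 = 10^(−1.42/10) = 0.7211
Friis cascade:
  F = 1.249 + (1.387 − 1)/25.70 = 1.264
NF = 10 log₁₀(1.264) = 1.02 dB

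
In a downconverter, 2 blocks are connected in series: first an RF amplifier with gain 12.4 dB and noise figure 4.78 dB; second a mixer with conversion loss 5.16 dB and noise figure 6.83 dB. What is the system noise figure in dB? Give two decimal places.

5.09 dB

Convert to linear (a loss of L dB is a gain of −L dB): F_i = 10^(NF_i/10), G_i = 10^(G_i,dB/10)
  Stage 1: F_1 = 10^(4.78/10) = 3.006, G_1 = 10^(12.4/10) = 17.38
  Stage 2: F_2 = 10^(6.83/10) = 4.819, G_2 = 10^(−5.16/10) = 0.3048
Friis cascade:
  F = 3.006 + (4.819 − 1)/17.38 = 3.226
NF = 10 log₁₀(3.226) = 5.09 dB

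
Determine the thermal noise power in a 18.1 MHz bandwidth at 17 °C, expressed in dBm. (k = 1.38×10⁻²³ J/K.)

−101.4 dBm

T = 17 °C + 273.15 = 290.15 K
P_n = kTB = 1.38×10⁻²³ × 290.15 × 1.81×10⁷ = 7.25×10⁻¹⁴ W
In dBm: 10 log₁₀(7.25×10⁻¹⁴ / 10⁻³) = −101.4 dBm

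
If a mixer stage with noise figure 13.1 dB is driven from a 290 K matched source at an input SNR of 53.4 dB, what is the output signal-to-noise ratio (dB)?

40.3 dB

By definition F = SNR_in/SNR_out, so in dB: SNR_out = SNR_in − NF
SNR_out = 53.4 − 13.1 = 40.3 dB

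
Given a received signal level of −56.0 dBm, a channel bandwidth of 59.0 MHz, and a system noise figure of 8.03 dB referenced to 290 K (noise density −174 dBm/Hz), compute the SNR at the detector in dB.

Noise floor: N = −174 + 10 log₁₀(B) + NF
10 log₁₀(5.90×10⁷) = 77.71 dB
N = −174 + 77.71 + 8.03 = −88.26 dBm
SNR = P_sig − N = −56.0 − (−88.26) = 32.26 dB → 32.3 dB

32.3 dB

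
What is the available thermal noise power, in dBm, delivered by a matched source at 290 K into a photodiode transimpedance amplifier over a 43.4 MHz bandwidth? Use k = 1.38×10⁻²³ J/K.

P_n = kTB = 1.38×10⁻²³ × 290 × 4.34×10⁷ = 1.74×10⁻¹³ W
In dBm: 10 log₁₀(1.74×10⁻¹³ / 10⁻³) = −97.6 dBm

−97.6 dBm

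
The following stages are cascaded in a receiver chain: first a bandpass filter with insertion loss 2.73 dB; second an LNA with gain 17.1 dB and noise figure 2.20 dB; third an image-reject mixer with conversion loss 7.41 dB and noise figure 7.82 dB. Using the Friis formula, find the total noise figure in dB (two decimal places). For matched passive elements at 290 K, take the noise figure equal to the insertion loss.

Convert to linear (a loss of L dB is a gain of −L dB): F_i = 10^(NF_i/10), G_i = 10^(G_i,dB/10)
  Stage 1: F_1 = 10^(2.73/10) = 1.875, G_1 = 10^(−2.73/10) = 0.5333
  Stage 2: F_2 = 10^(2.20/10) = 1.660, G_2 = 10^(17.1/10) = 51.29
  Stage 3: F_3 = 10^(7.82/10) = 6.053, G_3 = 10^(−7.41/10) = 0.1816
Friis cascade:
  F = 1.875 + (1.660 − 1)/0.5333 + (6.053 − 1)/27.35 = 3.296
NF = 10 log₁₀(3.296) = 5.18 dB

5.18 dB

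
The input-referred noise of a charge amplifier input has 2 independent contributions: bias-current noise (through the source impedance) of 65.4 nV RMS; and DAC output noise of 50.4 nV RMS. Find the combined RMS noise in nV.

82.6 nV

Uncorrelated sources add in power (mean-square): V_tot = √(ΣV_i²)
V_tot = √[(6.54×10⁻⁸)² + (5.04×10⁻⁸)²] = 8.26×10⁻⁸ V = 82.6 nV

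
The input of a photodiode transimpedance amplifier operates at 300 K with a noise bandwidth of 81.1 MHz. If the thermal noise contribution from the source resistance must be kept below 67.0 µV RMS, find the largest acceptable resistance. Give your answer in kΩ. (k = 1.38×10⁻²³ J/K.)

3.34 kΩ

Johnson–Nyquist: V_n = √(4kTRB) ⇒ R = V_n² / (4kTB)
4kTB = 4 × 1.38×10⁻²³ × 300 × 8.11×10⁷ = 1.34×10⁻¹²
R = (6.70×10⁻⁵)² / 1.34×10⁻¹² = 3.34×10³ Ω = 3.34 kΩ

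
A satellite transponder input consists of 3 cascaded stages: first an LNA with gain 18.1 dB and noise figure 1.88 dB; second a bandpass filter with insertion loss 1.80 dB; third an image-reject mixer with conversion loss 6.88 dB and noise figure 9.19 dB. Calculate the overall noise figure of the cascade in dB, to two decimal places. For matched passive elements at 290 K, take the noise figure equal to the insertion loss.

Convert to linear (a loss of L dB is a gain of −L dB): F_i = 10^(NF_i/10), G_i = 10^(G_i,dB/10)
  Stage 1: F_1 = 10^(1.88/10) = 1.542, G_1 = 10^(18.1/10) = 64.57
  Stage 2: F_2 = 10^(1.80/10) = 1.514, G_2 = 10^(−1.80/10) = 0.6607
  Stage 3: F_3 = 10^(9.19/10) = 8.299, G_3 = 10^(−6.88/10) = 0.2051
Friis cascade:
  F = 1.542 + (1.514 − 1)/64.57 + (8.299 − 1)/42.66 = 1.721
NF = 10 log₁₀(1.721) = 2.36 dB

2.36 dB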